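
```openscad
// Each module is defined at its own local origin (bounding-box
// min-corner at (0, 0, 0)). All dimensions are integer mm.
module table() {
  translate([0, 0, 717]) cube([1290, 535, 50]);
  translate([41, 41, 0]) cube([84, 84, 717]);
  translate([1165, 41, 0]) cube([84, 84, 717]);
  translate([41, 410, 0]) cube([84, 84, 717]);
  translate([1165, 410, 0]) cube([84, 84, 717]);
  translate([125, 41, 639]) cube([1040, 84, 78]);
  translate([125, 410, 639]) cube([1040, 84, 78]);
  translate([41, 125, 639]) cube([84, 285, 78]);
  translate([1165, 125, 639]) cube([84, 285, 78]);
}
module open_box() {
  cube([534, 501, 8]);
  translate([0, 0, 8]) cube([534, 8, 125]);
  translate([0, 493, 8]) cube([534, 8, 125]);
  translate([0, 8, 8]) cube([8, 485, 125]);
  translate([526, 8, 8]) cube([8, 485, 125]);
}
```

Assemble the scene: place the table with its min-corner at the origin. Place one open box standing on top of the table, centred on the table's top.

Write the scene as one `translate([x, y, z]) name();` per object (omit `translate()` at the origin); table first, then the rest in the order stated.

table();
translate([378, 17, 767]) open_box();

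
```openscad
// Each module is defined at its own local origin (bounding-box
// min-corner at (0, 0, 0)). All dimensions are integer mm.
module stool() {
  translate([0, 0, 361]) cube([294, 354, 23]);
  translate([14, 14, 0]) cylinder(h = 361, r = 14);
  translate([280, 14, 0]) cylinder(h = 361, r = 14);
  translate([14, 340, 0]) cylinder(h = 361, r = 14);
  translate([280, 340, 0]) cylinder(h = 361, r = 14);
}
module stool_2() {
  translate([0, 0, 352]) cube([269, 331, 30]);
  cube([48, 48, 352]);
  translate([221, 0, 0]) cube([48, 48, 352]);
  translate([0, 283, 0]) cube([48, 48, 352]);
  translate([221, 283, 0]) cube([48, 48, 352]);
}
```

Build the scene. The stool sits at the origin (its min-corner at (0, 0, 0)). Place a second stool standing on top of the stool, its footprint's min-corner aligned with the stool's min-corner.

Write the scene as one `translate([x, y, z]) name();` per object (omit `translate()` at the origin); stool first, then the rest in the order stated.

stool();
translate([0, 0, 384]) stool_2();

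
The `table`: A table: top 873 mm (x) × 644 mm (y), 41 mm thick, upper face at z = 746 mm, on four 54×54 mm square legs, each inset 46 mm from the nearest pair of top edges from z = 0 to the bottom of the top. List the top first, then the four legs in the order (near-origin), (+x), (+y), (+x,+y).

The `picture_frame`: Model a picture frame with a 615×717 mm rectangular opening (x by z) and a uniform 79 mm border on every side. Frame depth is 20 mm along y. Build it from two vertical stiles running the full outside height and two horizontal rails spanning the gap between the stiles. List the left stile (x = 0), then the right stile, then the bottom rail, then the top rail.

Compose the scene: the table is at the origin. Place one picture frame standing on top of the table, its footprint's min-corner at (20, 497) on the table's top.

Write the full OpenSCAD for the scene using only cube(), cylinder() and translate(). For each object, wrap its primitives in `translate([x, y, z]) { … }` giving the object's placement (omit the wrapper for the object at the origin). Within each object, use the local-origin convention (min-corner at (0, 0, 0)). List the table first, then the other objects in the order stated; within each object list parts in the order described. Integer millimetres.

translate([0, 0, 705]) cube([873, 644, 41]);
translate([46, 46, 0]) cube([54, 54, 705]);
translate([773, 46, 0]) cube([54, 54, 705]);
translate([46, 544, 0]) cube([54, 54, 705]);
translate([773, 544, 0]) cube([54, 54, 705]);
translate([20, 497, 746]) {
  cube([79, 20, 875]);
  translate([694, 0, 0]) cube([79, 20, 875]);
  translate([79, 0, 0]) cube([615, 20, 79]);
  translate([79, 0, 796]) cube([615, 20, 79]);
}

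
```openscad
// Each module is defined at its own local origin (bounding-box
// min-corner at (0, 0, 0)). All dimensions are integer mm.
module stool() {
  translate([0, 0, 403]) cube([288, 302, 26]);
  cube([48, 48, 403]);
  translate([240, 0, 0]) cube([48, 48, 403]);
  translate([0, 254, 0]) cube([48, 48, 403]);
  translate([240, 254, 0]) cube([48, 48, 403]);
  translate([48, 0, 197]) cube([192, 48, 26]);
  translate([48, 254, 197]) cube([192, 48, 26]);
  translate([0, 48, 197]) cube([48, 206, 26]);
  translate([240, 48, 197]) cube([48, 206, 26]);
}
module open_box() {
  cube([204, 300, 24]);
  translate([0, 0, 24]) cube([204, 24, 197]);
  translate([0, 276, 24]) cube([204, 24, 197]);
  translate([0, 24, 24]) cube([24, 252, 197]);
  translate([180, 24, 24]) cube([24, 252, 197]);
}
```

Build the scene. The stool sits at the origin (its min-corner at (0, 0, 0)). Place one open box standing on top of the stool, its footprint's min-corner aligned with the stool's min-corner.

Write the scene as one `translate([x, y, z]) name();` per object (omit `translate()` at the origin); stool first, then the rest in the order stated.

stool();
translate([0, 0, 429]) open_box();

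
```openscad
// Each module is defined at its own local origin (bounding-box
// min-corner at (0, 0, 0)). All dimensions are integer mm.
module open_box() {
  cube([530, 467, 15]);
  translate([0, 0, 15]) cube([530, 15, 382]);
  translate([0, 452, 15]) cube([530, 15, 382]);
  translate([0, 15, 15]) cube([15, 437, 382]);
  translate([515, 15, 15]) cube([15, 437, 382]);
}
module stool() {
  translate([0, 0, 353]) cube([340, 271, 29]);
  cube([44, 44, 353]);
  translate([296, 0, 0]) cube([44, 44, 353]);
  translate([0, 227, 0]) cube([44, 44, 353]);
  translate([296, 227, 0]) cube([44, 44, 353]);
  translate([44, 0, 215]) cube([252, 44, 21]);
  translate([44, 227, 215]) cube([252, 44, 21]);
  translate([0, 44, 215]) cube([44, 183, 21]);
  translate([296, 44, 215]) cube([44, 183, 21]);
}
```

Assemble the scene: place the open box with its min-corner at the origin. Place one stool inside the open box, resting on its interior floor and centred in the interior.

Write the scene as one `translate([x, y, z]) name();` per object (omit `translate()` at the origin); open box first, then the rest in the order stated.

open_box();
translate([95, 98, 15]) stool();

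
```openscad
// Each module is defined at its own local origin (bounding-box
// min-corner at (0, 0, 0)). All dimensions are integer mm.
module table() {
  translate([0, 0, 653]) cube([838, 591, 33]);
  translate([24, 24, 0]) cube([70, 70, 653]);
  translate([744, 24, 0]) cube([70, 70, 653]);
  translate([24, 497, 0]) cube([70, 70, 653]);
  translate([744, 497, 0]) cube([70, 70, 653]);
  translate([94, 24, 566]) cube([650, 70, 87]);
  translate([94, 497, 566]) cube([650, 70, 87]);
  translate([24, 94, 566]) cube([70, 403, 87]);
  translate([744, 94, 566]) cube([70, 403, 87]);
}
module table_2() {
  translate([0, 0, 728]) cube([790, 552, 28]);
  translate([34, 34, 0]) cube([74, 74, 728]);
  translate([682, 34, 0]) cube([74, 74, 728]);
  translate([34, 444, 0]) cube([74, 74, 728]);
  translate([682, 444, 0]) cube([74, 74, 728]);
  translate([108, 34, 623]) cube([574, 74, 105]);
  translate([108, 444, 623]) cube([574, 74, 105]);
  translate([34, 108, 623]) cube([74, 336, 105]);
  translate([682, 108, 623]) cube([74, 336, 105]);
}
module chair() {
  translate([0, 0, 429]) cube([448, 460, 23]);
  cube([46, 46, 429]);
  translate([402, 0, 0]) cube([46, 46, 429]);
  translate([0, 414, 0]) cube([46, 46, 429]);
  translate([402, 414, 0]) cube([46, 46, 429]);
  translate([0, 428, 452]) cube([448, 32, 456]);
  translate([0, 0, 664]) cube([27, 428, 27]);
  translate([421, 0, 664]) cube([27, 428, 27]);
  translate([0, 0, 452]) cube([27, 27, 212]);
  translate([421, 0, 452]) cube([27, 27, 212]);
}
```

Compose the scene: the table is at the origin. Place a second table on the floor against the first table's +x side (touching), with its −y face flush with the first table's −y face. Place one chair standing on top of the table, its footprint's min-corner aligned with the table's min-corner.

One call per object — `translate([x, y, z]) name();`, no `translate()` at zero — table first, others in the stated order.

table();
translate([838, 0, 0]) table_2();
translate([0, 0, 686]) chair();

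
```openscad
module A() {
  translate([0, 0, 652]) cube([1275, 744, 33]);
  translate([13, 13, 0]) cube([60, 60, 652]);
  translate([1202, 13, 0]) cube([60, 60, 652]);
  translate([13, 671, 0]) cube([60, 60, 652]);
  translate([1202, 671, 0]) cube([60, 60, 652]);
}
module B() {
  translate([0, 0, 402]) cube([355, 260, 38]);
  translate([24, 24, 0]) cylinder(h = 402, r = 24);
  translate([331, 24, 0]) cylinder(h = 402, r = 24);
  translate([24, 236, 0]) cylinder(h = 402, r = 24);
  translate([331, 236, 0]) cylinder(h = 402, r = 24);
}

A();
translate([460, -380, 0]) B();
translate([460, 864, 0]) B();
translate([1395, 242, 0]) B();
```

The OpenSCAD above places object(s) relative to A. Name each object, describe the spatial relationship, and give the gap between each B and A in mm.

Each stool's nearest face is 120 mm from the table's bounding box.

A is a table. B is a stool. Three stools sit around the table at the −y, +y, +x sides. The gap between each stool and the table is 120 mm.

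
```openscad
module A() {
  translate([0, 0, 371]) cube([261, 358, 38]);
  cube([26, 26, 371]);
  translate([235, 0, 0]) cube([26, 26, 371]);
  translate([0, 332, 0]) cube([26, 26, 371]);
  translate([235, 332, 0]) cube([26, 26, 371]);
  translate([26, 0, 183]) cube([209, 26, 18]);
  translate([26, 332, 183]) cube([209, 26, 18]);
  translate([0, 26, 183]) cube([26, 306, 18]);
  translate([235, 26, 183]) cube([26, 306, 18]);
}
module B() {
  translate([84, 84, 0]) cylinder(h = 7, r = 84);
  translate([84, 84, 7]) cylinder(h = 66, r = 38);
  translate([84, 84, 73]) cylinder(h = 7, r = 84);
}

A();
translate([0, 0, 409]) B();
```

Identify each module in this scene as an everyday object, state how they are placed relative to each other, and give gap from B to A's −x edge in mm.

The spool's min-x is at 0; the stool's min-x is 0; gap = 0 mm.

A is a stool. B is a spool. The spool is on top of the stool. The gap from the spool to the stool's −x edge is 0 mm.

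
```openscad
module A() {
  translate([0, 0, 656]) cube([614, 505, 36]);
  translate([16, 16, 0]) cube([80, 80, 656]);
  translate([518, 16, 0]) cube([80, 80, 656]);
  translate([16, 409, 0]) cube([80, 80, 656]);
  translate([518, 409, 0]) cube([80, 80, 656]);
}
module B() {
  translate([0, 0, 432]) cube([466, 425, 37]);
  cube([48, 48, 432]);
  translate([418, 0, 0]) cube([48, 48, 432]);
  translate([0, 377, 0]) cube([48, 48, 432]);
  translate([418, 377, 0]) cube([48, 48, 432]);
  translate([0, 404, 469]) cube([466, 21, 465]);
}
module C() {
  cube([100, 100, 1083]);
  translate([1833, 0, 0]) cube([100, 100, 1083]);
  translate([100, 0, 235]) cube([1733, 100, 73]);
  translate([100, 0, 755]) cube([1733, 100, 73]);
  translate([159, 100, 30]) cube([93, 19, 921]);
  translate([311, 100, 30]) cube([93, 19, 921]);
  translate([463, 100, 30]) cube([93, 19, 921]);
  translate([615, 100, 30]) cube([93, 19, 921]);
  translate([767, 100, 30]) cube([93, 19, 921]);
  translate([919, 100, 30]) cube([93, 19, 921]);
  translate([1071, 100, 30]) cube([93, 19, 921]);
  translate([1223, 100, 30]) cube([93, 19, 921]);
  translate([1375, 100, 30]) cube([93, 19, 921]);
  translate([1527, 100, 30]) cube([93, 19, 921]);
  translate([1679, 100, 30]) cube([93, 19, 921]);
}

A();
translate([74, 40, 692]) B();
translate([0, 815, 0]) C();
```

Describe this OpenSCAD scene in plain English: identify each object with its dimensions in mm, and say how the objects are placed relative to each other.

A is a rectangular dining table. The top is 614×505×36 mm with its upper surface at z = 692 mm. It stands on four 80×80 mm square legs, each inset 16 mm from the nearest pair of top edges, running from the floor to the underside of the top.

B is a chair. The seat is a 466×425×37 mm slab with its top at z = 469 mm, on four 48×48 mm corner legs (flush with the seat edges, standing on z = 0). A flat backrest 21 mm thick, 465 mm tall, spans the full seat width and rises from the seat top along its +y edge, rear face flush with the rear of the seat.

C is a fence section. Two 100×100 mm posts, 1083 mm tall, stand on the floor with a clear span of 1733 mm between their inner faces. Two horizontal rails of 100×73 mm section span the gap between the posts with their undersides at z = 235 mm and z = 755 mm, flush with the posts' −y face. 11 pickets, each 93 mm wide, 19 mm thick and 921 mm tall, are fixed to the +y face of the rails with their bottoms at z = 30 mm, evenly spaced across the span with equal gaps (rounded down to the nearest mm) at the −x end and between each pair — any rounding remainder accumulates at the +x end.

The chair is on top of the table, centred. The fence section is on the floor beside the table on its +y side.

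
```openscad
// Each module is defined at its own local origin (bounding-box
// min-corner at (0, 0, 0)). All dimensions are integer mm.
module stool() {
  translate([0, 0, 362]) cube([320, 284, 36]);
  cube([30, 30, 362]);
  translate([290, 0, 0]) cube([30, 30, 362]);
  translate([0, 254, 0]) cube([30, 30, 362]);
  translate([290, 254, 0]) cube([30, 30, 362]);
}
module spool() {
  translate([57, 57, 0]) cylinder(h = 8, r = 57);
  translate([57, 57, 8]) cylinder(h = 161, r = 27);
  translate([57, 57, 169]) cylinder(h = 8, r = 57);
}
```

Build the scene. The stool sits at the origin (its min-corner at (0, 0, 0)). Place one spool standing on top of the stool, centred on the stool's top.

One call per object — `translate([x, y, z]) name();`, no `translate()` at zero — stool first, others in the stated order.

stool();
translate([103, 85, 398]) spool();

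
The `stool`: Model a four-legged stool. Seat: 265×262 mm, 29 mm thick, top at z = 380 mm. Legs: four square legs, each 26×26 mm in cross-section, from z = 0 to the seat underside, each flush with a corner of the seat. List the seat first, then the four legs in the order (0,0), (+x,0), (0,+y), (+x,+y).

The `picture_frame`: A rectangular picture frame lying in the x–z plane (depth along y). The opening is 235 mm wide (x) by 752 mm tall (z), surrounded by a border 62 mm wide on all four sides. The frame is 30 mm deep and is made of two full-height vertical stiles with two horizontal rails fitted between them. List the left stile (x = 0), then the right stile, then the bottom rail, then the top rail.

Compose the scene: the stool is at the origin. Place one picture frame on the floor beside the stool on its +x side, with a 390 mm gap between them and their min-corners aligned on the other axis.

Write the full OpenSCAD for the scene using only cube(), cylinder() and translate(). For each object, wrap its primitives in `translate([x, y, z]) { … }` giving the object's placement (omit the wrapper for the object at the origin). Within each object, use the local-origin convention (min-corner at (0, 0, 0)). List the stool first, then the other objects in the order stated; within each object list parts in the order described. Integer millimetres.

translate([0, 0, 351]) cube([265, 262, 29]);
cube([26, 26, 351]);
translate([239, 0, 0]) cube([26, 26, 351]);
translate([0, 236, 0]) cube([26, 26, 351]);
translate([239, 236, 0]) cube([26, 26, 351]);
translate([655, 0, 0]) {
  cube([62, 30, 876]);
  translate([297, 0, 0]) cube([62, 30, 876]);
  translate([62, 0, 0]) cube([235, 30, 62]);
  translate([62, 0, 814]) cube([235, 30, 62]);
}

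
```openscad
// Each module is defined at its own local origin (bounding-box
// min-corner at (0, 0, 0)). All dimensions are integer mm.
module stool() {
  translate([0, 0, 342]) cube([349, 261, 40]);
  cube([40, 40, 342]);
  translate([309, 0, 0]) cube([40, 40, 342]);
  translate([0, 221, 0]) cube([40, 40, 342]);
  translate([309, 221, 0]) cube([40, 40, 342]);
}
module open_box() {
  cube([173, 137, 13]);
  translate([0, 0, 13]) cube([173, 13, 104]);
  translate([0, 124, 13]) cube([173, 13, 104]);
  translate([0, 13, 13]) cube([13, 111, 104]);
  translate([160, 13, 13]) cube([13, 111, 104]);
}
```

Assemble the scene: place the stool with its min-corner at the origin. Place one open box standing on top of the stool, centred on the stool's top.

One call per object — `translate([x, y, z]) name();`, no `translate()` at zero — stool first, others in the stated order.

stool();
translate([88, 62, 382]) open_box();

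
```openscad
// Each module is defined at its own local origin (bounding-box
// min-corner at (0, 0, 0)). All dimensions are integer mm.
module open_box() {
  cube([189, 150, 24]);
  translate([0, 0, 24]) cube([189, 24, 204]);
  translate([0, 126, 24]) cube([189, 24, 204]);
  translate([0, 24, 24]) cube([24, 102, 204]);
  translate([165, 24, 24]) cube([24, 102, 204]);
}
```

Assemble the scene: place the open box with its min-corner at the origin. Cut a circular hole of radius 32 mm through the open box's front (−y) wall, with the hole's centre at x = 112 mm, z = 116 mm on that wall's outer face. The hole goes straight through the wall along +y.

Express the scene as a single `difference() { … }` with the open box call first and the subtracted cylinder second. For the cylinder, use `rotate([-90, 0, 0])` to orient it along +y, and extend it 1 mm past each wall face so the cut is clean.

difference() {
  open_box();
  translate([112, -1, 116]) rotate([-90, 0, 0]) cylinder(h = 26, r = 32);
}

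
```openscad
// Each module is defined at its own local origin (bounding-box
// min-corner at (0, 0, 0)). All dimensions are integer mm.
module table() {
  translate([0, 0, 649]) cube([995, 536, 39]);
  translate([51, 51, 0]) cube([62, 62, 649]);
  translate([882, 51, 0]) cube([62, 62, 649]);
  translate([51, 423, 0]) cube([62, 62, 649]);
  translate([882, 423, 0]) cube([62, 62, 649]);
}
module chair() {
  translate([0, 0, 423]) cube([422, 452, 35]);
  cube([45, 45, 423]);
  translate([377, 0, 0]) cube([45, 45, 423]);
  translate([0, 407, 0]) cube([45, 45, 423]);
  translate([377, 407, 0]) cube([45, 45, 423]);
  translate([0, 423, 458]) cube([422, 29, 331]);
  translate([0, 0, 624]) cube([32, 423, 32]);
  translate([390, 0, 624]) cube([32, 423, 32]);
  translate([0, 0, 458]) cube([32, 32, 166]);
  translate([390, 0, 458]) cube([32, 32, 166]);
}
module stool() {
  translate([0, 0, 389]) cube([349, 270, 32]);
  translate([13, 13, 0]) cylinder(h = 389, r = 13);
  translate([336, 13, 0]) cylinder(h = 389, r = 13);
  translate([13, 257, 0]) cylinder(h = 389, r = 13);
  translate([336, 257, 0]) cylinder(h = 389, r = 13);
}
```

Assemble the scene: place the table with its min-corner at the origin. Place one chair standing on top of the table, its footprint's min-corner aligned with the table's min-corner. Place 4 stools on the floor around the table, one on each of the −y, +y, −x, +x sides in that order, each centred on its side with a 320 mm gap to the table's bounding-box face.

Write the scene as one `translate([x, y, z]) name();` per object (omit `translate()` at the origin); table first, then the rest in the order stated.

table();
translate([0, 0, 688]) chair();
translate([323, -590, 0]) stool();
translate([323, 856, 0]) stool();
translate([-669, 133, 0]) stool();
translate([1315, 133, 0]) stool();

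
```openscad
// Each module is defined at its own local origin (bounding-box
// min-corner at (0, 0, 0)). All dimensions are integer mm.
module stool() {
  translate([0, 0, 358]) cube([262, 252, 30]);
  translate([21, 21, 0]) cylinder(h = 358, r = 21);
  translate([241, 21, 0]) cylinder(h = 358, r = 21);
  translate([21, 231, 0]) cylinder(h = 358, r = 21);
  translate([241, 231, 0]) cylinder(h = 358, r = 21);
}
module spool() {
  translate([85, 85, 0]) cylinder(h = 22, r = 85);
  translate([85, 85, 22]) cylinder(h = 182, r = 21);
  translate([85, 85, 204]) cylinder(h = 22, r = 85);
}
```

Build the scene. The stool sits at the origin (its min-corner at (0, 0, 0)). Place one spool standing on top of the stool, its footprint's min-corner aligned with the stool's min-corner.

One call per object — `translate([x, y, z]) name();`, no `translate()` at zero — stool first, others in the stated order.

stool();
translate([0, 0, 388]) spool();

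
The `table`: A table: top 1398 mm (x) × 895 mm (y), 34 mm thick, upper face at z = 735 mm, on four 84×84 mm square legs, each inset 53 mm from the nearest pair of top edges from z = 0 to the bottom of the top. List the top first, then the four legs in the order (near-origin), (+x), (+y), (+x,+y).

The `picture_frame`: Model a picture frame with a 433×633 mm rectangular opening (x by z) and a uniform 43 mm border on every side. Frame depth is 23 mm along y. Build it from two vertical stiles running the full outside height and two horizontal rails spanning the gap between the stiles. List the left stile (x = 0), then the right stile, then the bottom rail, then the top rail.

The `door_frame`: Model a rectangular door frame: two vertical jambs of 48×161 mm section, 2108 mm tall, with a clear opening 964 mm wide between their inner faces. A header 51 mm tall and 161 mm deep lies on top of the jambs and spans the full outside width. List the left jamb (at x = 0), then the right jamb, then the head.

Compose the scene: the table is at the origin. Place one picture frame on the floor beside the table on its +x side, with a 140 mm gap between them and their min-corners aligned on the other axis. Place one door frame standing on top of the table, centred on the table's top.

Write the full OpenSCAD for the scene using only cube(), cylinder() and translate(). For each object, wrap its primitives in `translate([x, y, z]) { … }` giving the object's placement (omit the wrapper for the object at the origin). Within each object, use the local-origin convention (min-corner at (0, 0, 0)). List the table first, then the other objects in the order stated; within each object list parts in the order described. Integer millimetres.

translate([0, 0, 701]) cube([1398, 895, 34]);
translate([53, 53, 0]) cube([84, 84, 701]);
translate([1261, 53, 0]) cube([84, 84, 701]);
translate([53, 758, 0]) cube([84, 84, 701]);
translate([1261, 758, 0]) cube([84, 84, 701]);
translate([1538, 0, 0]) {
  cube([43, 23, 719]);
  translate([476, 0, 0]) cube([43, 23, 719]);
  translate([43, 0, 0]) cube([433, 23, 43]);
  translate([43, 0, 676]) cube([433, 23, 43]);
}
translate([169, 367, 735]) {
  cube([48, 161, 2108]);
  translate([1012, 0, 0]) cube([48, 161, 2108]);
  translate([0, 0, 2108]) cube([1060, 161, 51]);
}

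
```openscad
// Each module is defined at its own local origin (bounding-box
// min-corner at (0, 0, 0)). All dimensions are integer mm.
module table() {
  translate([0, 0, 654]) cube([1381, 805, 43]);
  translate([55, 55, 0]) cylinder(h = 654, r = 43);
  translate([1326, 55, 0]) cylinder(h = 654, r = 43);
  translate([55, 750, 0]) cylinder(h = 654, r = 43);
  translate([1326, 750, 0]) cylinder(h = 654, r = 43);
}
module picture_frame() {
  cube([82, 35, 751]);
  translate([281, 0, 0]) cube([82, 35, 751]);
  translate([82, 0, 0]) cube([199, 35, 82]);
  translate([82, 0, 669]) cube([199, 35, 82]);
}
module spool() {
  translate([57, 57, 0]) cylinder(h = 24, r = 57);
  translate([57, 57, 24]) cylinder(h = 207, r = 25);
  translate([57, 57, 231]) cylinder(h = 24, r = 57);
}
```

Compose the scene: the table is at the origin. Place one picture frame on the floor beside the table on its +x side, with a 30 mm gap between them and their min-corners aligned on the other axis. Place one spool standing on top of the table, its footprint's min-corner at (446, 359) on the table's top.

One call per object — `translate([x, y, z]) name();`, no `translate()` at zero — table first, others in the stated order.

table();
translate([1411, 0, 0]) picture_frame();
translate([446, 359, 697]) spool();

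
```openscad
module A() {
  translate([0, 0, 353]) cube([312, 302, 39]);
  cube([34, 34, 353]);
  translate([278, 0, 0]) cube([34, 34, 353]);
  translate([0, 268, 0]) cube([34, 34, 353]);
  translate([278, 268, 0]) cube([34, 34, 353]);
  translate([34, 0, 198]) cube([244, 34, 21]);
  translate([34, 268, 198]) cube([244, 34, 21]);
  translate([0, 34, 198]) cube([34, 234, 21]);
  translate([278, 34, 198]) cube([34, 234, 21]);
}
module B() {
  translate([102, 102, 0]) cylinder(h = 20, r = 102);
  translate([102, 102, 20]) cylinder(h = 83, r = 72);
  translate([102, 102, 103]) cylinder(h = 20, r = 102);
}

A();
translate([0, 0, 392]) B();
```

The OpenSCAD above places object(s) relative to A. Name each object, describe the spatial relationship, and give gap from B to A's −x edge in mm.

The spool's min-x is at 0; the stool's min-x is 0; gap = 0 mm.

A is a stool. B is a spool. The spool is on top of the stool. The gap from the spool to the stool's −x edge is 0 mm.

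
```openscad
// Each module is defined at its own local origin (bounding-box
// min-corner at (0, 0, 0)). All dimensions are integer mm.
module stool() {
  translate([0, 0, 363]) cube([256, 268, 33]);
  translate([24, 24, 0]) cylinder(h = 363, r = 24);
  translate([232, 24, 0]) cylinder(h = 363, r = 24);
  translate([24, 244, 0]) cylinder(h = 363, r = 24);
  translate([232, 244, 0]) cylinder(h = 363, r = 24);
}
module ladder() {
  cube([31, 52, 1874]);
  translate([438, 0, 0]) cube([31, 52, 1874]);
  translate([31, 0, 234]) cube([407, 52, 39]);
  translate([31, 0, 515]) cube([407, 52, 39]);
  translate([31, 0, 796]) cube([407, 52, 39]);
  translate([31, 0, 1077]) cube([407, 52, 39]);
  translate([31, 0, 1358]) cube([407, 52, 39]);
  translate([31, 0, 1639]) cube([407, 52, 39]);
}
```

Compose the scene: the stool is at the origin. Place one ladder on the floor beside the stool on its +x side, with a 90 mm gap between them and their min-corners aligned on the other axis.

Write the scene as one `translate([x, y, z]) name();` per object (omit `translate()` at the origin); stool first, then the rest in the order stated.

stool();
translate([346, 0, 0]) ladder();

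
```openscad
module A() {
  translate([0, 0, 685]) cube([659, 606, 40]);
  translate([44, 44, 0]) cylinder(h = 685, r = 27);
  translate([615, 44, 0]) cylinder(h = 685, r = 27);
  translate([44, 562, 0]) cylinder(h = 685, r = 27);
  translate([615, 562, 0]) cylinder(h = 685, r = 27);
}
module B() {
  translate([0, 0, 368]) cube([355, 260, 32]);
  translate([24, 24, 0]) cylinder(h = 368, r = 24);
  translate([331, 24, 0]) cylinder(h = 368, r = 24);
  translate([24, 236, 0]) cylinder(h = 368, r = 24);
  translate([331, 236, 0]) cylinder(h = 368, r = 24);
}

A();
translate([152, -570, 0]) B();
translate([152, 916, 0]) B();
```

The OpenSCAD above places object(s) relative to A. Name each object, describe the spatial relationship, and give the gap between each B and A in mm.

Each stool's nearest face is 310 mm from the table's bounding box.

A is a table. B is a stool. Two stools sit around the table at the −y, +y sides. The gap between each stool and the table is 310 mm.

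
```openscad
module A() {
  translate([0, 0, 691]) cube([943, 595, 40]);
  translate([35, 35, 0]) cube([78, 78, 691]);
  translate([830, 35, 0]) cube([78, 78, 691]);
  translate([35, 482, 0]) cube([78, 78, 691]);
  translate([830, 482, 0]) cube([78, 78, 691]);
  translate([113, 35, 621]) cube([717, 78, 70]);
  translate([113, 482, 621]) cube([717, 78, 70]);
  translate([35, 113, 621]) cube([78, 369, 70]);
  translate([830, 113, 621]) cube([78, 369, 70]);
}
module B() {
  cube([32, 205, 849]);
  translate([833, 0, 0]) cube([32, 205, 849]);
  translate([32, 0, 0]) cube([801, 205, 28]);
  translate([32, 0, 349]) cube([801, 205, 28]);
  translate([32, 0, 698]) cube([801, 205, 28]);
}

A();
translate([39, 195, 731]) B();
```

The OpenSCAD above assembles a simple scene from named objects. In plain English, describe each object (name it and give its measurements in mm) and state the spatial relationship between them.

A is a rectangular dining table. The top is 943×595×40 mm with its upper surface at z = 731 mm. It stands on four 78×78 mm square legs, each inset 35 mm from the nearest pair of top edges, running from the floor to the underside of the top. Four apron rails, 78 mm thick and 70 mm tall, run between adjacent legs with their top edges flush with the underside of the top and their outer faces flush with the legs' outer faces.

B is an open bookshelf. Two side panels, each 32 mm thick, 205 mm deep and 849 mm tall, stand 865 mm apart (outside-to-outside). Between them sit 3 shelves, each 28 mm thick and 205 mm deep, spanning the full gap between the sides. The bottom shelf rests on the floor (its underside at z = 0) and the clear gap between one shelf's top and the next shelf's underside is 321 mm.

The bookshelf is on top of the table, centred.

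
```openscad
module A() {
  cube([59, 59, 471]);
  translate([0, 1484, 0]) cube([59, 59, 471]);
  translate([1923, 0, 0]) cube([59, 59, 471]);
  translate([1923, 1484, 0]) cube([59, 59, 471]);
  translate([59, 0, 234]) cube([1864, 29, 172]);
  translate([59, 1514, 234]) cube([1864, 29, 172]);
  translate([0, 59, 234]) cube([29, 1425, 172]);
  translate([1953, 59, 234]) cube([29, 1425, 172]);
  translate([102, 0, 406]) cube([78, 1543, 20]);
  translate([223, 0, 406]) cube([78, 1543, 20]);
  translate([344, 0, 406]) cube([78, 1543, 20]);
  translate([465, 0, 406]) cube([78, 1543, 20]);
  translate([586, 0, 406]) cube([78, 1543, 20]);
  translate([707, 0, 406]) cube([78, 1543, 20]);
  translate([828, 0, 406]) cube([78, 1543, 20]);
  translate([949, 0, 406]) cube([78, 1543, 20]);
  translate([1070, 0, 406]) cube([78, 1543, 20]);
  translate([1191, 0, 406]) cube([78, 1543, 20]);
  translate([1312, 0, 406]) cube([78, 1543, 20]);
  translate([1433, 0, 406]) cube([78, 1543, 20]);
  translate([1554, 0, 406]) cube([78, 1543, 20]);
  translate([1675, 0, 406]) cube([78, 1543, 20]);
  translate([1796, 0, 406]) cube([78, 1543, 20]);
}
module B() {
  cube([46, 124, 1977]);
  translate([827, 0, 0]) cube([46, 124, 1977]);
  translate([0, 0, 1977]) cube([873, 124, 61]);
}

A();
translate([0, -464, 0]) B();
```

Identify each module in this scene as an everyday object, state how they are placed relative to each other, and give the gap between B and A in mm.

The door frame's nearest face is 340 mm from the bed frame's −y face.

A is a bed frame. B is a door frame. The door frame is on the floor beside the bed frame on its −y side. The gap between the door frame and the bed frame is 340 mm.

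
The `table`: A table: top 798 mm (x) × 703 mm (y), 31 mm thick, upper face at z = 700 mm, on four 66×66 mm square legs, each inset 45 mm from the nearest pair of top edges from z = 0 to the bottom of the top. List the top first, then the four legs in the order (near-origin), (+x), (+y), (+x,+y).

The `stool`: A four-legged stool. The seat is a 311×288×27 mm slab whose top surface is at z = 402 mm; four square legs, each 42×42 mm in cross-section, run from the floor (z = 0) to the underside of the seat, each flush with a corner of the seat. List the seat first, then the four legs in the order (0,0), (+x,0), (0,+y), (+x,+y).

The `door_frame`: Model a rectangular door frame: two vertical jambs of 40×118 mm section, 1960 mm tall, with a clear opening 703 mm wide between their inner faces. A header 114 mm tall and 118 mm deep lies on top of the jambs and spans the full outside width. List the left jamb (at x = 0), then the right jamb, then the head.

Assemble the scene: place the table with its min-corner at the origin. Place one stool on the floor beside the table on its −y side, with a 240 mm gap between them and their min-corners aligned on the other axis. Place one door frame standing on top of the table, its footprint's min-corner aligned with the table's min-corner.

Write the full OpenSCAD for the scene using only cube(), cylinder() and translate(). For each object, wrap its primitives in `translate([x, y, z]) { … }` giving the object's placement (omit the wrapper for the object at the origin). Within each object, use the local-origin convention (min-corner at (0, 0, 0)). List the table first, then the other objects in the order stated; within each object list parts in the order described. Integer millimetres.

translate([0, 0, 669]) cube([798, 703, 31]);
translate([45, 45, 0]) cube([66, 66, 669]);
translate([687, 45, 0]) cube([66, 66, 669]);
translate([45, 592, 0]) cube([66, 66, 669]);
translate([687, 592, 0]) cube([66, 66, 669]);
translate([0, -528, 0]) {
  translate([0, 0, 375]) cube([311, 288, 27]);
  cube([42, 42, 375]);
  translate([269, 0, 0]) cube([42, 42, 375]);
  translate([0, 246, 0]) cube([42, 42, 375]);
  translate([269, 246, 0]) cube([42, 42, 375]);
}
translate([0, 0, 700]) {
  cube([40, 118, 1960]);
  translate([743, 0, 0]) cube([40, 118, 1960]);
  translate([0, 0, 1960]) cube([783, 118, 114]);
}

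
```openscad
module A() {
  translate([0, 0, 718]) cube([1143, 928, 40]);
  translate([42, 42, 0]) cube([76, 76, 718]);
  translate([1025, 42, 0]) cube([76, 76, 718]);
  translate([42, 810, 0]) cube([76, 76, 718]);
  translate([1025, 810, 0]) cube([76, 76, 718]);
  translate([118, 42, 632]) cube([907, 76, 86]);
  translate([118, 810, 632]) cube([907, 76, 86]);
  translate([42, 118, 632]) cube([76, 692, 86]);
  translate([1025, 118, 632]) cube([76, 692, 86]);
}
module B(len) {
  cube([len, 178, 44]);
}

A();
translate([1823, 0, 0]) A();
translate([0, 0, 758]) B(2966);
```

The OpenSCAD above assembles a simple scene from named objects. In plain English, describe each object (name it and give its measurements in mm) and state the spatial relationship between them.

A is a table: top 1143 mm (x) × 928 mm (y), 40 mm thick, upper face at z = 758 mm, on four 76×76 mm square legs, each inset 42 mm from the nearest pair of top edges, running from z = 0 to the bottom of the top. Four apron rails, 76 mm thick and 86 mm tall, run between adjacent legs with their top edges flush with the underside of the top and their outer faces flush with the legs' outer faces.

B is a rectangular beam 2966 mm long (x), 178 mm deep (y), 44 mm thick (z).

The beam spans the tops of two tables placed 680 mm apart, resting at z = 758 mm.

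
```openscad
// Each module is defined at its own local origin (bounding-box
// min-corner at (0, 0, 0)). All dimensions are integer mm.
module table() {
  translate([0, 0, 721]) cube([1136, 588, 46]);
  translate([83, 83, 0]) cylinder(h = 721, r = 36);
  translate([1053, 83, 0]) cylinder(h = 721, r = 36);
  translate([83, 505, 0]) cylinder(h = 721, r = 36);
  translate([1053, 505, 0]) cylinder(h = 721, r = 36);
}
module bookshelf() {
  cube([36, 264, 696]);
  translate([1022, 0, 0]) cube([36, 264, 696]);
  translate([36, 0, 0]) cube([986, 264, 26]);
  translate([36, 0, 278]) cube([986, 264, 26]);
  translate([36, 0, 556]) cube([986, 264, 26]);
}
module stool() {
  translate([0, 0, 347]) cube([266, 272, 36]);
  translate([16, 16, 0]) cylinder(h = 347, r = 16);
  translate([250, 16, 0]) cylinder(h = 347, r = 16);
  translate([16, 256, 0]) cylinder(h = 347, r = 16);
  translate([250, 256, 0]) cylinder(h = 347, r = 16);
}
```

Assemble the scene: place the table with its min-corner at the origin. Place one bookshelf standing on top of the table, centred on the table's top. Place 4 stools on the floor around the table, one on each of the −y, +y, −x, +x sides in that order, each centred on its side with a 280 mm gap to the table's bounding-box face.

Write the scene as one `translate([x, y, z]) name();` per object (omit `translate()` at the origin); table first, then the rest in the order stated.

table();
translate([39, 162, 767]) bookshelf();
translate([435, -552, 0]) stool();
translate([435, 868, 0]) stool();
translate([-546, 158, 0]) stool();
translate([1416, 158, 0]) stool();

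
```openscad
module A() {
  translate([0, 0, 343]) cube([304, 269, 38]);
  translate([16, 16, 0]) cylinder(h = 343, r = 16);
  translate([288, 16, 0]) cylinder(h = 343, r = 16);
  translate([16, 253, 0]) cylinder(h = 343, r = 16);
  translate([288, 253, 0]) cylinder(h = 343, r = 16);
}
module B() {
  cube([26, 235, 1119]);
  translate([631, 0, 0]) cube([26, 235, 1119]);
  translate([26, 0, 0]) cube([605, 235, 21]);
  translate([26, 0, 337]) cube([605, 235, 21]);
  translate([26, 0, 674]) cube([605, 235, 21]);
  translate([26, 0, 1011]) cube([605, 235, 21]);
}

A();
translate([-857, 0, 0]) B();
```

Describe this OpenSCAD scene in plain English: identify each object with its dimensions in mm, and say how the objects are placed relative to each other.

A is a simple wooden stool: a rectangular seat 304 mm (x) by 269 mm (y), 38 mm thick, top face at z = 381 mm, on four round legs, each 32 mm in diameter. The legs rest on z = 0, each leg's axis is inset half a diameter from the nearest pair of seat edges (so the leg's bounding box is flush with the corner).

B is an open bookshelf. Two side panels, each 26 mm thick, 235 mm deep and 1119 mm tall, stand 657 mm apart (outside-to-outside). Between them sit 4 shelves, each 21 mm thick and 235 mm deep, spanning the full gap between the sides. The bottom shelf rests on the floor (its underside at z = 0) and the clear gap between one shelf's top and the next shelf's underside is 316 mm.

The bookshelf is on the floor beside the stool on its −x side.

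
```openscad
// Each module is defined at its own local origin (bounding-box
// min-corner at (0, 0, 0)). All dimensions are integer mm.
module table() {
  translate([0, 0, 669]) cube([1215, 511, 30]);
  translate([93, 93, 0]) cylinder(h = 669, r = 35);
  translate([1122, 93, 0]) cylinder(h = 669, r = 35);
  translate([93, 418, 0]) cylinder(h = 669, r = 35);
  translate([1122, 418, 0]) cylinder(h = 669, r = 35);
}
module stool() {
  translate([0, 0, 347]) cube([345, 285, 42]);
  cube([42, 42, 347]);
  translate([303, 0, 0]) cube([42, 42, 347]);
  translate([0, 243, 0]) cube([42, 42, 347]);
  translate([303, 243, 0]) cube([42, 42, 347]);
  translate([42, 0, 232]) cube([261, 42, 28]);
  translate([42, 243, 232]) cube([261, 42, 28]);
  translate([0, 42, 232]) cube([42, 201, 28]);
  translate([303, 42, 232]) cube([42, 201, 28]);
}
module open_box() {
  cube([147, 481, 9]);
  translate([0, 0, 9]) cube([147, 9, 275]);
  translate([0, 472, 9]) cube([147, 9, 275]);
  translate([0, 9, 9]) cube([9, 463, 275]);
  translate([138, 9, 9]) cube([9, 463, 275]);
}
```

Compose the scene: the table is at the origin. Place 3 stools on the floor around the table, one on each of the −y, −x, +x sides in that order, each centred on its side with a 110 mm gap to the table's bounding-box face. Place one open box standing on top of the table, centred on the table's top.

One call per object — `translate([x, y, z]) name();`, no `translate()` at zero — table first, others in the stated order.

table();
translate([435, -395, 0]) stool();
translate([-455, 113, 0]) stool();
translate([1325, 113, 0]) stool();
translate([534, 15, 699]) open_box();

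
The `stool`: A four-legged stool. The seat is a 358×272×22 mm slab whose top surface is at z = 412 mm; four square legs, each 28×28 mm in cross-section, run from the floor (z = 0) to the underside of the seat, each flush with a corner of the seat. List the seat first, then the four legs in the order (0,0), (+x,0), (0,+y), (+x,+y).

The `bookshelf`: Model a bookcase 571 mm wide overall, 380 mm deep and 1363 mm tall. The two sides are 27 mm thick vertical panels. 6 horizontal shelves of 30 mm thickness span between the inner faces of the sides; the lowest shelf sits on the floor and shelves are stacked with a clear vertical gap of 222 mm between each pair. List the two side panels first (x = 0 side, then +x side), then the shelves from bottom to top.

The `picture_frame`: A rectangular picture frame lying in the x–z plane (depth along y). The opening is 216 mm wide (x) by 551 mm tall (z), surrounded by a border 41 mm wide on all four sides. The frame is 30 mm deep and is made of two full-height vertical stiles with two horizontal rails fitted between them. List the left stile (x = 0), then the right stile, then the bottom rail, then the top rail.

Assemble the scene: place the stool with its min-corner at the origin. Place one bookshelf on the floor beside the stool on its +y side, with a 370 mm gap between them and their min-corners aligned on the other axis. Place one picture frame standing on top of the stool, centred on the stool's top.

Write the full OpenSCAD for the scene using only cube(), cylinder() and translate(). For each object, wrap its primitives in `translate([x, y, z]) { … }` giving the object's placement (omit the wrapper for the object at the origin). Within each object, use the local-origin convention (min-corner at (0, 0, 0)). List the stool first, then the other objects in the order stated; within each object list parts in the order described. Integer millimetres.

translate([0, 0, 390]) cube([358, 272, 22]);
cube([28, 28, 390]);
translate([330, 0, 0]) cube([28, 28, 390]);
translate([0, 244, 0]) cube([28, 28, 390]);
translate([330, 244, 0]) cube([28, 28, 390]);
translate([0, 642, 0]) {
  cube([27, 380, 1363]);
  translate([544, 0, 0]) cube([27, 380, 1363]);
  translate([27, 0, 0]) cube([517, 380, 30]);
  translate([27, 0, 252]) cube([517, 380, 30]);
  translate([27, 0, 504]) cube([517, 380, 30]);
  translate([27, 0, 756]) cube([517, 380, 30]);
  translate([27, 0, 1008]) cube([517, 380, 30]);
  translate([27, 0, 1260]) cube([517, 380, 30]);
}
translate([30, 121, 412]) {
  cube([41, 30, 633]);
  translate([257, 0, 0]) cube([41, 30, 633]);
  translate([41, 0, 0]) cube([216, 30, 41]);
  translate([41, 0, 592]) cube([216, 30, 41]);
}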